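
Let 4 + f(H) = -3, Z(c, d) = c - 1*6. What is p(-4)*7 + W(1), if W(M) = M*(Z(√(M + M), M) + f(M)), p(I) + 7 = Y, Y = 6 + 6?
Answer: 22 + √2 ≈ 23.414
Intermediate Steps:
Z(c, d) = -6 + c (Z(c, d) = c - 6 = -6 + c)
f(H) = -7 (f(H) = -4 - 3 = -7)
Y = 12
p(I) = 5 (p(I) = -7 + 12 = 5)
W(M) = M*(-13 + √2*√M) (W(M) = M*((-6 + √(M + M)) - 7) = M*((-6 + √(2*M)) - 7) = M*((-6 + √2*√M) - 7) = M*(-13 + √2*√M))
p(-4)*7 + W(1) = 5*7 + 1*(-13 + √2*√1) = 35 + 1*(-13 + √2*1) = 35 + 1*(-13 + √2) = 35 + (-13 + √2) = 22 + √2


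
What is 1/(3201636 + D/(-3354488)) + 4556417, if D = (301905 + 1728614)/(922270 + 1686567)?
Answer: 127664046538254042678424705/28018516860560675497 ≈ 4.5564e+6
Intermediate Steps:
D = 2030519/2608837 ≈ 0.77832
1/(3201636 + D/(-3354488)) + 4556417 = 1/(3201636 + (2030519/2608837)/(-3354488)) + 4556417 = 1/(3201636 + (2030519/2608837)*(-1/3354488)) + 4556417 = 1/(3201636 - 2030519/8751312410456) + 4556417 = 1/(28018516860560675497/8751312410456) + 4556417 = 8751312410456/28018516860560675497 + 4556417 = 127664046538254042678424705/28018516860560675497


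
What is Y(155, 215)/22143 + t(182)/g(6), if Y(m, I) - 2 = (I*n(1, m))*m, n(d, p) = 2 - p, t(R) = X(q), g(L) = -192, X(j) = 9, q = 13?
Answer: -326384701/1417152 ≈ -230.31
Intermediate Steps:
t(R) = 9
Y(m, I) = 2 + I*m*(2 - m) (Y(m, I) = 2 + (I*(2 - m))*m = 2 + I*m*(2 - m))
Y(155, 215)/22143 + t(182)/g(6) = (2 - 1*215*155*(-2 + 155))/22143 + 9/(-192) = (2 - 1*215*155*153)*(1/22143) + 9*(-1/192) = (2 - 5098725)*(1/22143) - 3/64 = -5098723*1/22143 - 3/64 = -5098723/22143 - 3/64 = -326384701/1417152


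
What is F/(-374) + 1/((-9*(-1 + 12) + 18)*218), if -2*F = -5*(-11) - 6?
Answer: 432247/6604092 ≈ 0.065451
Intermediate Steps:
F = -49/2 (F = -(-5*(-11) - 6)/2 = -(55 - 6)/2 = -½*49 = -49/2 ≈ -24.500)
F/(-374) + 1/((-9*(-1 + 12) + 18)*218) = -49/2/(-374) + 1/((-9*(-1 + 12) + 18)*218) = -49/2*(-1/374) + (1/218)/(-9*11 + 18) = 49/748 + (1/218)/(-99 + 18) = 49/748 + (1/218)/(-81) = 49/748 - 1/81*1/218 = 49/748 - 1/17658 = 432247/6604092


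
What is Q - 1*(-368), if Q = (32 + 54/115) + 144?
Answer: 62614/115 ≈ 544.47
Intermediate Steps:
Q = 20294/115 (Q = (32 + 54*(1/115)) + 144 = (32 + 54/115) + 144 = 3734/115 + 144 = 20294/115 ≈ 176.47)
Q - 1*(-368) = 20294/115 - 1*(-368) = 20294/115 + 368 = 62614/115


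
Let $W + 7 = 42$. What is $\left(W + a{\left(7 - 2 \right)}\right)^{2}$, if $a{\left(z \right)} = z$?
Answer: $1600$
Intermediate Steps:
$W = 35$ ($W = -7 + 42 = 35$)
$\left(W + a{\left(7 - 2 \right)}\right)^{2} = \left(35 + \left(7 - 2\right)\right)^{2} = \left(35 + 5\right)^{2} = 40^{2} = 1600$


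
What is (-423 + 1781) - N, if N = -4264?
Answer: 5622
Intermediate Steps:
(-423 + 1781) - N = (-423 + 1781) - 1*(-4264) = 1358 + 4264 = 5622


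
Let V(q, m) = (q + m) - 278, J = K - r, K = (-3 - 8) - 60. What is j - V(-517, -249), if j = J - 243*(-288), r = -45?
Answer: 71002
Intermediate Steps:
K = -71 (K = -11 - 60 = -71)
J = -26 (J = -71 - 1*(-45) = -71 + 45 = -26)
V(q, m) = -278 + m + q (V(q, m) = (m + q) - 278 = -278 + m + q)
j = 69958 (j = -26 - 243*(-288) = -26 + 69984 = 69958)
j - V(-517, -249) = 69958 - (-278 - 249 - 517) = 69958 - 1*(-1044) = 69958 + 1044 = 71002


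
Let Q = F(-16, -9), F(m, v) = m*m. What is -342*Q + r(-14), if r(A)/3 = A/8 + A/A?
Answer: -350217/4 ≈ -87554.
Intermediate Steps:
F(m, v) = m²
Q = 256 (Q = (-16)² = 256)
r(A) = 3 + 3*A/8 (r(A) = 3*(A/8 + A/A) = 3*(A*(⅛) + 1) = 3*(A/8 + 1) = 3*(1 + A/8) = 3 + 3*A/8)
-342*Q + r(-14) = -342*256 + (3 + (3/8)*(-14)) = -87552 + (3 - 21/4) = -87552 - 9/4 = -350217/4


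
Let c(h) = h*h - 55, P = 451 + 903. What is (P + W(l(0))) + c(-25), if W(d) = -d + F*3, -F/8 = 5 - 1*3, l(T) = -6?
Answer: 1882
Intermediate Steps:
P = 1354
c(h) = -55 + h**2 (c(h) = h**2 - 55 = -55 + h**2)
F = -16 (F = -8*(5 - 1*3) = -8*(5 - 3) = -8*2 = -16)
W(d) = -48 - d (W(d) = -d - 16*3 = -d - 48 = -48 - d)
(P + W(l(0))) + c(-25) = (1354 + (-48 - 1*(-6))) + (-55 + (-25)**2) = (1354 + (-48 + 6)) + (-55 + 625) = (1354 - 42) + 570 = 1312 + 570 = 1882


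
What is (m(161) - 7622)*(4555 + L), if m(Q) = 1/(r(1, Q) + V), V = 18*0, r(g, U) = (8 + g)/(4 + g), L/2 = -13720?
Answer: 1569750805/9 ≈ 1.7442e+8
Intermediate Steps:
L = -27440 (L = 2*(-13720) = -27440)
r(g, U) = (8 + g)/(4 + g)
V = 0
m(Q) = 5/9 (m(Q) = 1/((8 + 1)/(4 + 1) + 0) = 1/(9/5 + 0) = 1/(9/5) = 5/9)
(m(161) - 7622)*(4555 + L) = (5/9 - 7622)*(4555 - 27440) = -68593/9*(-22885) = 1569750805/9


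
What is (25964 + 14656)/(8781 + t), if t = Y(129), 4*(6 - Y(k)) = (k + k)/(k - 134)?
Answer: 135400/29333 ≈ 4.6160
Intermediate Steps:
Y(k) = 6 - k/(2*(-134 + k)) (Y(k) = 6 - (k + k)/(4*(k - 134)) = 6 - 2*k/(4*(-134 + k)) = 6 - k/(2*(-134 + k)))
t = 189/10 (t = (-1608 + 11*129)/(2*(-134 + 129)) = (1/2)*(-1608 + 1419)/(-5) = (1/2)*(-1/5)*(-189) = 189/10 ≈ 18.900)
(25964 + 14656)/(8781 + t) = (25964 + 14656)/(8781 + 189/10) = 40620/(87999/10) = 40620*(10/87999) = 135400/29333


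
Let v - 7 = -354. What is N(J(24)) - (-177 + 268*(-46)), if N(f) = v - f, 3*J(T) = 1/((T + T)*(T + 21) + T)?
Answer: 79659215/6552 ≈ 12158.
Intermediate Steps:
v = -347 (v = 7 - 354 = -347)
J(T) = 1/(3*(T + 2*T*(21 + T))) (J(T) = 1/(3*((T + T)*(T + 21) + T)) = 1/(3*((2*T)*(21 + T) + T)) = 1/(3*(2*T*(21 + T) + T)) = 1/(3*(T + 2*T*(21 + T))))
N(f) = -347 - f
N(J(24)) - (-177 + 268*(-46)) = (-347 - 1/(3*24*(43 + 2*24))) - (-177 + 268*(-46)) = (-347 - 1/(3*24*(43 + 48))) - (-177 - 12328) = (-347 - 1/(3*24*91)) - 1*(-12505) = (-347 - 1/(3*24*91)) + 12505 = (-347 - 1*1/6552) + 12505 = (-347 - 1/6552) + 12505 = -2273545/6552 + 12505 = 79659215/6552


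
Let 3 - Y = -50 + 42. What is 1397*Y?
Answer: 15367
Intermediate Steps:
Y = 11 (Y = 3 - (-50 + 42) = 3 - 1*(-8) = 3 + 8 = 11)
1397*Y = 1397*11 = 15367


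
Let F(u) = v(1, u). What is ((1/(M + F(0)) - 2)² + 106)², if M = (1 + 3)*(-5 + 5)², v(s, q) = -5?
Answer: 7678441/625 ≈ 12286.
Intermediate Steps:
F(u) = -5
M = 0 (M = 4*0² = 4*0 = 0)
((1/(M + F(0)) - 2)² + 106)² = ((1/(0 - 5) - 2)² + 106)² = ((1/(-5) - 2)² + 106)² = ((-⅕ - 2)² + 106)² = ((-11/5)² + 106)² = (121/25 + 106)² = (2771/25)² = 7678441/625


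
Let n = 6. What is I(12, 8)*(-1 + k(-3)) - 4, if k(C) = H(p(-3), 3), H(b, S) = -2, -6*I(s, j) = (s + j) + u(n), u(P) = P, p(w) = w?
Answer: 9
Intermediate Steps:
I(s, j) = -1 - j/6 - s/6 (I(s, j) = -((s + j) + 6)/6 = -((j + s) + 6)/6 = -(6 + j + s)/6 = -1 - j/6 - s/6)
k(C) = -2
I(12, 8)*(-1 + k(-3)) - 4 = (-1 - ⅙*8 - ⅙*12)*(-1 - 2) - 4 = (-1 - 4/3 - 2)*(-3) - 4 = -13/3*(-3) - 4 = 13 - 4 = 9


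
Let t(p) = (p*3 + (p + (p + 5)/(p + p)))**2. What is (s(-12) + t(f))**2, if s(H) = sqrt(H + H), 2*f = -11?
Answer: 54418135377/234256 + 233289*I*sqrt(6)/121 ≈ 2.323e+5 + 4722.6*I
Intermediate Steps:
f = -11/2 (f = (1/2)*(-11) = -11/2 ≈ -5.5000)
s(H) = sqrt(2)*sqrt(H) (s(H) = sqrt(2*H) = sqrt(2)*sqrt(H))
t(p) = (4*p + (5 + p)/(2*p))**2 (t(p) = (3*p + (p + (5 + p)/((2*p))))**2 = (3*p + (p + (5 + p)*(1/(2*p))))**2 = (3*p + (p + (5 + p)/(2*p)))**2 = (4*p + (5 + p)/(2*p))**2)
(s(-12) + t(f))**2 = (sqrt(2)*sqrt(-12) + (5 - 11/2 + 8*(-11/2)**2)**2/(4*(-11/2)**2))**2 = (sqrt(2)*(2*I*sqrt(3)) + (1/4)*(4/121)*(5 - 11/2 + 8*(121/4))**2)**2 = (2*I*sqrt(6) + (1/4)*(4/121)*(5 - 11/2 + 242)**2)**2 = (2*I*sqrt(6) + (1/4)*(4/121)*(483/2)**2)**2 = (2*I*sqrt(6) + (1/4)*(4/121)*(233289/4))**2 = (2*I*sqrt(6) + 233289/484)**2 = (233289/484 + 2*I*sqrt(6))**2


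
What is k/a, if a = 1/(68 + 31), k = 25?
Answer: 2475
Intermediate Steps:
a = 1/99 ≈ 0.010101
k/a = 25/(1/99) = 99*25 = 2475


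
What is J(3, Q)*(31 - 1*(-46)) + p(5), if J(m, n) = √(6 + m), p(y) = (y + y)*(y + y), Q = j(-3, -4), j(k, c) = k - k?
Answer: 331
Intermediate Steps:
j(k, c) = 0
Q = 0
p(y) = 4*y² (p(y) = (2*y)*(2*y) = 4*y²)
J(3, Q)*(31 - 1*(-46)) + p(5) = √(6 + 3)*(31 - 1*(-46)) + 4*5² = √9*(31 + 46) + 4*25 = 3*77 + 100 = 231 + 100 = 331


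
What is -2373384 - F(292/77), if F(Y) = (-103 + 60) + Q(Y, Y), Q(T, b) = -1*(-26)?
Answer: -2373367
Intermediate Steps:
Q(T, b) = 26
F(Y) = -17 (F(Y) = (-103 + 60) + 26 = -43 + 26 = -17)
-2373384 - F(292/77) = -2373384 - 1*(-17) = -2373384 + 17 = -2373367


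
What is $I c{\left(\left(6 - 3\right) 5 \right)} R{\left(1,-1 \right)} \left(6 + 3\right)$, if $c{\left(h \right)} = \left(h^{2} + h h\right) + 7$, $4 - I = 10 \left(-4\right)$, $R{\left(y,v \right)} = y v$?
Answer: $-180972$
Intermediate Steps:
$R{\left(y,v \right)} = v y$
$I = 44$ ($I = 4 - 10 \left(-4\right) = 4 - -40 = 4 + 40 = 44$)
$c{\left(h \right)} = 7 + 2 h^{2}$ ($c{\left(h \right)} = \left(h^{2} + h^{2}\right) + 7 = 2 h^{2} + 7 = 7 + 2 h^{2}$)
$I c{\left(\left(6 - 3\right) 5 \right)} R{\left(1,-1 \right)} \left(6 + 3\right) = 44 \left(7 + 2 \left(\left(6 - 3\right) 5\right)^{2}\right) \left(-1\right) 1 \left(6 + 3\right) = 44 \left(7 + 2 \left(3 \cdot 5\right)^{2}\right) \left(\left(-1\right) 9\right) = 44 \left(7 + 2 \cdot 15^{2}\right) \left(-9\right) = 44 \left(7 + 2 \cdot 225\right) \left(-9\right) = 44 \left(7 + 450\right) \left(-9\right) = 44 \cdot 457 \left(-9\right) = 20108 \left(-9\right) = -180972$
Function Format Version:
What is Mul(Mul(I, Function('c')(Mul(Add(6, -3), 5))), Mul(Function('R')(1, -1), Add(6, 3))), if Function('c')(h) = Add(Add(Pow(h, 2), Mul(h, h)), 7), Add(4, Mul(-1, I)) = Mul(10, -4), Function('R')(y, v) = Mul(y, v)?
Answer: -180972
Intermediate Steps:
Function('R')(y, v) = Mul(v, y)
I = 44 (I = Add(4, Mul(-1, Mul(10, -4))) = Add(4, Mul(-1, -40)) = Add(4, 40) = 44)
Function('c')(h) = Add(7, Mul(2, Pow(h, 2))) (Function('c')(h) = Add(Add(Pow(h, 2), Pow(h, 2)), 7) = Add(Mul(2, Pow(h, 2)), 7) = Add(7, Mul(2, Pow(h, 2))))
Mul(Mul(I, Function('c')(Mul(Add(6, -3), 5))), Mul(Function('R')(1, -1), Add(6, 3))) = Mul(Mul(44, Add(7, Mul(2, Pow(Mul(Add(6, -3), 5), 2)))), Mul(Mul(-1, 1), Add(6, 3))) = Mul(Mul(44, Add(7, Mul(2, Pow(Mul(3, 5), 2)))), Mul(-1, 9)) = Mul(Mul(44, Add(7, Mul(2, Pow(15, 2)))), -9) = Mul(Mul(44, Add(7, Mul(2, 225))), -9) = Mul(Mul(44, Add(7, 450)), -9) = Mul(Mul(44, 457), -9) = Mul(20108, -9) = -180972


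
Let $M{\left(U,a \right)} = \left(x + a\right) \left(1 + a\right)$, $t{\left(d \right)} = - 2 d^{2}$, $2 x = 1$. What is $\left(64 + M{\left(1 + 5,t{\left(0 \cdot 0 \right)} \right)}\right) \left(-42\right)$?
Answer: $-2709$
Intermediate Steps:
$x = \frac{1}{2}$ ($x = \frac{1}{2} \cdot 1 = \frac{1}{2} \approx 0.5$)
$M{\left(U,a \right)} = \left(1 + a\right) \left(\frac{1}{2} + a\right)$ ($M{\left(U,a \right)} = \left(\frac{1}{2} + a\right) \left(1 + a\right) = \left(1 + a\right) \left(\frac{1}{2} + a\right)$)
$\left(64 + M{\left(1 + 5,t{\left(0 \cdot 0 \right)} \right)}\right) \left(-42\right) = \left(64 + \left(\frac{1}{2} + \left(- 2 \left(0 \cdot 0\right)^{2}\right)^{2} + \frac{3 \left(- 2 \left(0 \cdot 0\right)^{2}\right)}{2}\right)\right) \left(-42\right) = \left(64 + \left(\frac{1}{2} + \left(- 2 \cdot 0^{2}\right)^{2} + \frac{3 \left(- 2 \cdot 0^{2}\right)}{2}\right)\right) \left(-42\right) = \left(64 + \left(\frac{1}{2} + \left(\left(-2\right) 0\right)^{2} + \frac{3 \left(\left(-2\right) 0\right)}{2}\right)\right) \left(-42\right) = \left(64 + \left(\frac{1}{2} + 0^{2} + \frac{3}{2} \cdot 0\right)\right) \left(-42\right) = \left(64 + \left(\frac{1}{2} + 0 + 0\right)\right) \left(-42\right) = \left(64 + \frac{1}{2}\right) \left(-42\right) = \frac{129}{2} \left(-42\right) = -2709$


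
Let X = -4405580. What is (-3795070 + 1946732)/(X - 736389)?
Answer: 1848338/5141969 ≈ 0.35946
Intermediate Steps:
(-3795070 + 1946732)/(X - 736389) = (-3795070 + 1946732)/(-4405580 - 736389) = -1848338/(-5141969) = -1848338*(-1/5141969) = 1848338/5141969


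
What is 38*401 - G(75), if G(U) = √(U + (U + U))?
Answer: 15223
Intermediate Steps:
G(U) = √3*√U (G(U) = √(U + 2*U) = √(3*U) = √3*√U)
38*401 - G(75) = 38*401 - √3*√75 = 15238 - √3*5*√3 = 15238 - 1*15 = 15238 - 15 = 15223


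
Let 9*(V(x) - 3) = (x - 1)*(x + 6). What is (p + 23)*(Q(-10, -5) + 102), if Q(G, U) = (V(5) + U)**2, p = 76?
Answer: 98318/9 ≈ 10924.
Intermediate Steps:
V(x) = 3 + (-1 + x)*(6 + x)/9 (V(x) = 3 + ((x - 1)*(x + 6))/9 = 3 + ((-1 + x)*(6 + x))/9 = 3 + (-1 + x)*(6 + x)/9)
Q(G, U) = (71/9 + U)**2 (Q(G, U) = ((7/3 + (1/9)*5**2 + (5/9)*5) + U)**2 = ((7/3 + (1/9)*25 + 25/9) + U)**2 = ((7/3 + 25/9 + 25/9) + U)**2 = (71/9 + U)**2)
(p + 23)*(Q(-10, -5) + 102) = (76 + 23)*((71 + 9*(-5))**2/81 + 102) = 99*((71 - 45)**2/81 + 102) = 99*((1/81)*26**2 + 102) = 99*((1/81)*676 + 102) = 99*(676/81 + 102) = 99*(8938/81) = 98318/9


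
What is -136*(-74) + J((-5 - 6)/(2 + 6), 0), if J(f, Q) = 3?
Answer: 10067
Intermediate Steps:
-136*(-74) + J((-5 - 6)/(2 + 6), 0) = -136*(-74) + 3 = 10064 + 3 = 10067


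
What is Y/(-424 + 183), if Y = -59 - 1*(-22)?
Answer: 37/241 ≈ 0.15353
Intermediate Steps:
Y = -37 (Y = -59 + 22 = -37)
Y/(-424 + 183) = -37/(-424 + 183) = -37/(-241) = -1/241*(-37) = 37/241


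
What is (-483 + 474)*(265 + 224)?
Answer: -4401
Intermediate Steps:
(-483 + 474)*(265 + 224) = -9*489 = -4401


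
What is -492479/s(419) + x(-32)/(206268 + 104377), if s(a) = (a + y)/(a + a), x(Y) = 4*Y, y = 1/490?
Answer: -62819168403981908/63778835595 ≈ -9.8495e+5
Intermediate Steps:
y = 1/490 ≈ 0.0020408
s(a) = (1/490 + a)/(2*a) (s(a) = (a + 1/490)/(a + a) = (1/490 + a)/((2*a)) = (1/490 + a)*(1/(2*a)) = (1/490 + a)/(2*a))
-492479/s(419) + x(-32)/(206268 + 104377) = -492479*410620/(1 + 490*419) + (4*(-32))/(206268 + 104377) = -492479*410620/(1 + 205310) - 128/310645 = -492479/((1/980)*(1/419)*205311) - 128*1/310645 = -492479/205311/410620 - 128/310645 = -492479*410620/205311 - 128/310645 = -202221726980/205311 - 128/310645 = -62819168403981908/63778835595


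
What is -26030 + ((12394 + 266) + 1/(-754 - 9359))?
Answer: -135210811/10113 ≈ -13370.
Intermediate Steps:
-26030 + ((12394 + 266) + 1/(-754 - 9359)) = -26030 + (12660 + 1/(-10113)) = -26030 + (12660 - 1/10113) = -26030 + 128030579/10113 = -135210811/10113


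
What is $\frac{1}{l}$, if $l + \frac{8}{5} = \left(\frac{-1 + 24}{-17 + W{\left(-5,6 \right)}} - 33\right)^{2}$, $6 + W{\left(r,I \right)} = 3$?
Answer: $\frac{400}{465849} \approx 0.00085865$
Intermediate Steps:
$W{\left(r,I \right)} = -3$ ($W{\left(r,I \right)} = -6 + 3 = -3$)
$l = \frac{465849}{400}$ ($l = - \frac{8}{5} + \left(\frac{-1 + 24}{-17 - 3} - 33\right)^{2} = - \frac{8}{5} + \left(\frac{23}{-20} - 33\right)^{2} = - \frac{8}{5} + \left(23 \left(- \frac{1}{20}\right) - 33\right)^{2} = - \frac{8}{5} + \left(- \frac{23}{20} - 33\right)^{2} = - \frac{8}{5} + \left(- \frac{683}{20}\right)^{2} = - \frac{8}{5} + \frac{466489}{400} = \frac{465849}{400} \approx 1164.6$)
$\frac{1}{l} = \frac{1}{\frac{465849}{400}} = \frac{400}{465849}$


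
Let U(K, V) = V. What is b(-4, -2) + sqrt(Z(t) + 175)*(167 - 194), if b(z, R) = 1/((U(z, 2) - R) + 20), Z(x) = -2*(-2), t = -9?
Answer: 1/24 - 27*sqrt(179) ≈ -361.19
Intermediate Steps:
Z(x) = 4
b(z, R) = 1/(22 - R) (b(z, R) = 1/((2 - R) + 20) = 1/(22 - R))
b(-4, -2) + sqrt(Z(t) + 175)*(167 - 194) = 1/(22 - 1*(-2)) + sqrt(4 + 175)*(167 - 194) = 1/(22 + 2) + sqrt(179)*(-27) = 1/24 - 27*sqrt(179)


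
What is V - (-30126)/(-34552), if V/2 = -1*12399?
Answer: -428425311/17276 ≈ -24799.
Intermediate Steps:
V = -24798 (V = 2*(-1*12399) = 2*(-12399) = -24798)
V - (-30126)/(-34552) = -24798 - (-30126)/(-34552) = -24798 - (-30126)*(-1)/34552 = -24798 - 1*15063/17276 = -24798 - 15063/17276 = -428425311/17276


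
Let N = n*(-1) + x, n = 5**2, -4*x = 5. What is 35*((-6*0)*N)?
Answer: 0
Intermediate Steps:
x = -5/4 (x = -1/4*5 = -5/4 ≈ -1.2500)
n = 25
N = -105/4 (N = 25*(-1) - 5/4 = -25 - 5/4 = -105/4 ≈ -26.250)
35*((-6*0)*N) = 35*(-6*0*(-105/4)) = 35*(0*(-105/4)) = 35*0 = 0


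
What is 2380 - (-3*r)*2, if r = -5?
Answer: 2350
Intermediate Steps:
2380 - (-3*r)*2 = 2380 - (-3*(-5))*2 = 2380 - 15*2 = 2380 - 1*30 = 2380 - 30 = 2350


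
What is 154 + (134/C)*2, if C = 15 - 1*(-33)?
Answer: 1915/12 ≈ 159.58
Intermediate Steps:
C = 48 (C = 15 + 33 = 48)
154 + (134/C)*2 = 154 + (134/48)*2 = 154 + (134*(1/48))*2 = 154 + (67/24)*2 = 154 + 67/12 = 1915/12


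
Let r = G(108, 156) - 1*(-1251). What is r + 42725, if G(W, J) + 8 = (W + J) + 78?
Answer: 44310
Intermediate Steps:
G(W, J) = 70 + J + W (G(W, J) = -8 + ((W + J) + 78) = -8 + ((J + W) + 78) = -8 + (78 + J + W) = 70 + J + W)
r = 1585 (r = (70 + 156 + 108) - 1*(-1251) = 334 + 1251 = 1585)
r + 42725 = 1585 + 42725 = 44310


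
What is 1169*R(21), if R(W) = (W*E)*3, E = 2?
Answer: 147294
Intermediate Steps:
R(W) = 6*W (R(W) = (W*2)*3 = (2*W)*3 = 6*W)
1169*R(21) = 1169*(6*21) = 1169*126 = 147294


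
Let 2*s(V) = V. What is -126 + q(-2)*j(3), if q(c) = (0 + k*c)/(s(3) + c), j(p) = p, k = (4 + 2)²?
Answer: 306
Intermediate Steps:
k = 36 (k = 6² = 36)
s(V) = V/2
q(c) = 36*c/(3/2 + c) (q(c) = (0 + 36*c)/((½)*3 + c) = (36*c)/(3/2 + c) = 36*c/(3/2 + c))
-126 + q(-2)*j(3) = -126 + (72*(-2)/(3 + 2*(-2)))*3 = -126 + (72*(-2)/(3 - 4))*3 = -126 + (72*(-2)/(-1))*3 = -126 + (72*(-2)*(-1))*3 = -126 + 144*3 = -126 + 432 = 306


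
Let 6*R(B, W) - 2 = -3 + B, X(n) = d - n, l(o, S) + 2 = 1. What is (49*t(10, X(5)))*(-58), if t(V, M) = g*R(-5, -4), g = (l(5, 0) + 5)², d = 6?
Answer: 45472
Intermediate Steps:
l(o, S) = -1 (l(o, S) = -2 + 1 = -1)
X(n) = 6 - n
R(B, W) = -⅙ + B/6 (R(B, W) = ⅓ + (-3 + B)/6 = ⅓ + (-½ + B/6) = -⅙ + B/6)
g = 16 (g = (-1 + 5)² = 4² = 16)
t(V, M) = -16 (t(V, M) = 16*(-⅙ + (⅙)*(-5)) = 16*(-⅙ - ⅚) = 16*(-1) = -16)
(49*t(10, X(5)))*(-58) = (49*(-16))*(-58) = -784*(-58) = 45472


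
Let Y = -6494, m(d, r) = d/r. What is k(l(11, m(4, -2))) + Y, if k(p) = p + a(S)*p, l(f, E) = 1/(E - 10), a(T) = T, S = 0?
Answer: -77929/12 ≈ -6494.1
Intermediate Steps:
l(f, E) = 1/(-10 + E)
k(p) = p (k(p) = p + 0*p = p + 0 = p)
k(l(11, m(4, -2))) + Y = 1/(-10 + 4/(-2)) - 6494 = 1/(-10 + 4*(-½)) - 6494 = 1/(-10 - 2) - 6494 = 1/(-12) - 6494 = -1/12 - 6494 = -77929/12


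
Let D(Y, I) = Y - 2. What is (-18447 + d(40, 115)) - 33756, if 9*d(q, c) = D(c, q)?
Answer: -469714/9 ≈ -52190.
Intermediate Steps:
D(Y, I) = -2 + Y
d(q, c) = -2/9 + c/9 (d(q, c) = (-2 + c)/9 = -2/9 + c/9)
(-18447 + d(40, 115)) - 33756 = (-18447 + (-2/9 + (1/9)*115)) - 33756 = (-18447 + (-2/9 + 115/9)) - 33756 = (-18447 + 113/9) - 33756 = -165910/9 - 33756 = -469714/9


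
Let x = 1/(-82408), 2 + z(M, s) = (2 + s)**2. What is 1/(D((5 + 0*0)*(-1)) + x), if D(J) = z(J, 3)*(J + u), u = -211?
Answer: -82408/409402945 ≈ -0.00020129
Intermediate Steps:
z(M, s) = -2 + (2 + s)**2
D(J) = -4853 + 23*J (D(J) = (-2 + (2 + 3)**2)*(J - 211) = (-2 + 5**2)*(-211 + J) = (-2 + 25)*(-211 + J) = 23*(-211 + J) = -4853 + 23*J)
x = -1/82408 ≈ -1.2135e-5
1/(D((5 + 0*0)*(-1)) + x) = 1/((-4853 + 23*((5 + 0*0)*(-1))) - 1/82408) = 1/((-4853 + 23*((5 + 0)*(-1))) - 1/82408) = 1/((-4853 + 23*(5*(-1))) - 1/82408) = 1/((-4853 + 23*(-5)) - 1/82408) = 1/((-4853 - 115) - 1/82408) = 1/(-4968 - 1/82408) = 1/(-409402945/82408) = -82408/409402945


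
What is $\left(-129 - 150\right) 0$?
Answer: $0$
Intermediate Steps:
$\left(-129 - 150\right) 0 = \left(-279\right) 0 = 0$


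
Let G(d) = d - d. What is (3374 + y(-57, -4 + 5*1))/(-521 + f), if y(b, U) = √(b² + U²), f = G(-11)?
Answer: -3374/521 - 5*√130/521 ≈ -6.5854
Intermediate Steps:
G(d) = 0
f = 0
y(b, U) = √(U² + b²)
(3374 + y(-57, -4 + 5*1))/(-521 + f) = (3374 + √((-4 + 5*1)² + (-57)²))/(-521 + 0) = (3374 + √((-4 + 5)² + 3249))/(-521) = (3374 + √(1² + 3249))*(-1/521) = (3374 + √(1 + 3249))*(-1/521) = (3374 + √3250)*(-1/521) = (3374 + 5*√130)*(-1/521) = -3374/521 - 5*√130/521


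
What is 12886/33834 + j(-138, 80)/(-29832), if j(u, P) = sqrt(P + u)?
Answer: 6443/16917 - I*sqrt(58)/29832 ≈ 0.38086 - 0.00025529*I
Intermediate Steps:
12886/33834 + j(-138, 80)/(-29832) = 12886/33834 + sqrt(80 - 138)/(-29832) = 12886*(1/33834) + sqrt(-58)*(-1/29832) = 6443/16917 + (I*sqrt(58))*(-1/29832) = 6443/16917 - I*sqrt(58)/29832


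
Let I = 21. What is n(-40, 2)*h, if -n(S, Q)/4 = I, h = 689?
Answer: -57876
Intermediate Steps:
n(S, Q) = -84 (n(S, Q) = -4*21 = -84)
n(-40, 2)*h = -84*689 = -57876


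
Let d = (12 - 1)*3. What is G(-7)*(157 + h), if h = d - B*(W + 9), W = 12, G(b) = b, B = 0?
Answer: -1330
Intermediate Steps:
d = 33 (d = 11*3 = 33)
h = 33 (h = 33 - 0*(12 + 9) = 33 - 0*21 = 33 - 1*0 = 33 + 0 = 33)
G(-7)*(157 + h) = -7*(157 + 33) = -7*190 = -1330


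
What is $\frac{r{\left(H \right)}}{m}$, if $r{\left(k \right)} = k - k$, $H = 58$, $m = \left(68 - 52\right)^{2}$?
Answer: $0$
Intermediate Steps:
$m = 256$ ($m = 16^{2} = 256$)
$r{\left(k \right)} = 0$
$\frac{r{\left(H \right)}}{m} = \frac{0}{256} = 0 \cdot \frac{1}{256} = 0$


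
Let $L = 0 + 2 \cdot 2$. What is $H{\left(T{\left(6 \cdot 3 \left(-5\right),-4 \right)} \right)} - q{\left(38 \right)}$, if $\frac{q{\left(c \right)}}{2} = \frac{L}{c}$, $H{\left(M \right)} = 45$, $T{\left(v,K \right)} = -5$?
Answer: $\frac{851}{19} \approx 44.789$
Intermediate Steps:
$L = 4$ ($L = 0 + 4 = 4$)
$q{\left(c \right)} = \frac{8}{c}$ ($q{\left(c \right)} = 2 \frac{4}{c} = \frac{8}{c}$)
$H{\left(T{\left(6 \cdot 3 \left(-5\right),-4 \right)} \right)} - q{\left(38 \right)} = 45 - \frac{8}{38} = 45 - 8 \cdot \frac{1}{38} = 45 - \frac{4}{19} = \frac{851}{19}$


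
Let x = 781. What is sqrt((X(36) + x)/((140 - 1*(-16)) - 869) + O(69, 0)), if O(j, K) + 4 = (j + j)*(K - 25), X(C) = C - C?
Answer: I*sqrt(1756463379)/713 ≈ 58.78*I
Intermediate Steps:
X(C) = 0
O(j, K) = -4 + 2*j*(-25 + K) (O(j, K) = -4 + (j + j)*(K - 25) = -4 + (2*j)*(-25 + K) = -4 + 2*j*(-25 + K))
sqrt((X(36) + x)/((140 - 1*(-16)) - 869) + O(69, 0)) = sqrt((0 + 781)/((140 - 1*(-16)) - 869) + (-4 - 50*69 + 2*0*69)) = sqrt(781/((140 + 16) - 869) + (-4 - 3450 + 0)) = sqrt(781/(156 - 869) - 3454) = sqrt(781/(-713) - 3454) = sqrt(781*(-1/713) - 3454) = sqrt(-781/713 - 3454) = sqrt(-2463483/713) = I*sqrt(1756463379)/713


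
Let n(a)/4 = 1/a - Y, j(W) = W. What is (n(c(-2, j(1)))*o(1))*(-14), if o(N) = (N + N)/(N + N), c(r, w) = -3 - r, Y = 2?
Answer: 168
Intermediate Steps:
n(a) = -8 + 4/a (n(a) = 4*(1/a - 1*2) = 4*(1/a - 2) = 4*(-2 + 1/a) = -8 + 4/a)
o(N) = 1 (o(N) = (2*N)/((2*N)) = (2*N)*(1/(2*N)) = 1)
(n(c(-2, j(1)))*o(1))*(-14) = ((-8 + 4/(-3 - 1*(-2)))*1)*(-14) = ((-8 + 4/(-3 + 2))*1)*(-14) = ((-8 + 4/(-1))*1)*(-14) = ((-8 + 4*(-1))*1)*(-14) = ((-8 - 4)*1)*(-14) = -12*1*(-14) = -12*(-14) = 168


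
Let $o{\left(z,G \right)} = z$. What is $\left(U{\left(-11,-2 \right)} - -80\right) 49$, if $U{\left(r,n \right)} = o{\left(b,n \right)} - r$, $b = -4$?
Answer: $4263$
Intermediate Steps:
$U{\left(r,n \right)} = -4 - r$
$\left(U{\left(-11,-2 \right)} - -80\right) 49 = \left(\left(-4 - -11\right) - -80\right) 49 = \left(\left(-4 + 11\right) + 80\right) 49 = \left(7 + 80\right) 49 = 87 \cdot 49 = 4263$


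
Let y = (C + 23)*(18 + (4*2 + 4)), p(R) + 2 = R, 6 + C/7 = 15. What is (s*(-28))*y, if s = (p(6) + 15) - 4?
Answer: -1083600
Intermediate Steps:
C = 63 (C = -42 + 7*15 = -42 + 105 = 63)
p(R) = -2 + R
s = 15 (s = ((-2 + 6) + 15) - 4 = (4 + 15) - 4 = 19 - 4 = 15)
y = 2580 (y = (63 + 23)*(18 + (4*2 + 4)) = 86*(18 + (8 + 4)) = 86*(18 + 12) = 86*30 = 2580)
(s*(-28))*y = (15*(-28))*2580 = -420*2580 = -1083600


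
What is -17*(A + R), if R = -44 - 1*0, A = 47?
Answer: -51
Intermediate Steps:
R = -44 (R = -44 + 0 = -44)
-17*(A + R) = -17*(47 - 44) = -17*3 = -51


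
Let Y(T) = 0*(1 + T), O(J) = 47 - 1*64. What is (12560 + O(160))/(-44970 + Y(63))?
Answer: -4181/14990 ≈ -0.27892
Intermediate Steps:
O(J) = -17 (O(J) = 47 - 64 = -17)
Y(T) = 0
(12560 + O(160))/(-44970 + Y(63)) = (12560 - 17)/(-44970 + 0) = 12543/(-44970) = 12543*(-1/44970) = -4181/14990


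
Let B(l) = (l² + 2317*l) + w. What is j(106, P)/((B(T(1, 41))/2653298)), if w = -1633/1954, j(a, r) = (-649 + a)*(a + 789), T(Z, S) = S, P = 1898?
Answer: -2519610757747620/188907179 ≈ -1.3338e+7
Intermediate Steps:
j(a, r) = (-649 + a)*(789 + a)
w = -1633/1954 (w = -1633*1/1954 = -1633/1954 ≈ -0.83572)
B(l) = -1633/1954 + l² + 2317*l (B(l) = (l² + 2317*l) - 1633/1954 = -1633/1954 + l² + 2317*l)
j(106, P)/((B(T(1, 41))/2653298)) = (-512061 + 106² + 140*106)/(((-1633/1954 + 41² + 2317*41)/2653298)) = (-512061 + 11236 + 14840)/(((-1633/1954 + 1681 + 94997)*(1/2653298))) = -485985/((188907179/1954)*(1/2653298)) = -485985/188907179/5184544292 = -485985*5184544292/188907179 = -2519610757747620/188907179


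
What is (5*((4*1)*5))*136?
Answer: 13600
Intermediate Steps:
(5*((4*1)*5))*136 = (5*(4*5))*136 = (5*20)*136 = 100*136 = 13600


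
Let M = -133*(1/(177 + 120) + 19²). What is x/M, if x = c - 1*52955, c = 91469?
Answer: -817047/1018571 ≈ -0.80215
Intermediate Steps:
x = 38514 (x = 91469 - 1*52955 = 91469 - 52955 = 38514)
M = -14259994/297 (M = -133*(1/297 + 361) = -133*107218/297 = -14259994/297 ≈ -48013.)
x/M = 38514/(-14259994/297) = 38514*(-297/14259994) = -817047/1018571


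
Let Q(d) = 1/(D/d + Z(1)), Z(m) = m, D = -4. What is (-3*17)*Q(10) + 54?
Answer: -31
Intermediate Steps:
Q(d) = 1/(1 - 4/d) (Q(d) = 1/(-4/d + 1) = 1/(1 - 4/d))
(-3*17)*Q(10) + 54 = (-3*17)*(10/(-4 + 10)) + 54 = -510/6 + 54 = -51*5/3 + 54 = -85 + 54 = -31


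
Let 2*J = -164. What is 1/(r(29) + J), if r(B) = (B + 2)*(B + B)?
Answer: 1/1716 ≈ 0.00058275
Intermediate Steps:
J = -82 (J = (½)*(-164) = -82)
r(B) = 2*B*(2 + B) (r(B) = (2 + B)*(2*B) = 2*B*(2 + B))
1/(r(29) + J) = 1/(2*29*(2 + 29) - 82) = 1/(2*29*31 - 82) = 1/(1798 - 82) = 1/1716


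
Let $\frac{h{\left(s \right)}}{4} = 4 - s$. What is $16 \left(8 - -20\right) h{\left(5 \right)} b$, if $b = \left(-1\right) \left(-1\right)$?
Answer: $-1792$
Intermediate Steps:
$h{\left(s \right)} = 16 - 4 s$ ($h{\left(s \right)} = 4 \left(4 - s\right) = 16 - 4 s$)
$b = 1$
$16 \left(8 - -20\right) h{\left(5 \right)} b = 16 \left(8 - -20\right) \left(16 - 20\right) 1 = 16 \left(8 + 20\right) \left(16 - 20\right) 1 = 16 \cdot 28 \left(\left(-4\right) 1\right) = 448 \left(-4\right) = -1792$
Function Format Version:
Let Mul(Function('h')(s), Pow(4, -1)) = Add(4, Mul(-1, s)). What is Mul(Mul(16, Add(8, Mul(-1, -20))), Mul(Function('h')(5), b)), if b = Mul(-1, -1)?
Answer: -1792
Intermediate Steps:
Function('h')(s) = Add(16, Mul(-4, s)) (Function('h')(s) = Mul(4, Add(4, Mul(-1, s))) = Add(16, Mul(-4, s)))
b = 1
Mul(Mul(16, Add(8, Mul(-1, -20))), Mul(Function('h')(5), b)) = Mul(Mul(16, Add(8, Mul(-1, -20))), Mul(Add(16, Mul(-4, 5)), 1)) = Mul(Mul(16, Add(8, 20)), Mul(Add(16, -20), 1)) = Mul(Mul(16, 28), Mul(-4, 1)) = Mul(448, -4) = -1792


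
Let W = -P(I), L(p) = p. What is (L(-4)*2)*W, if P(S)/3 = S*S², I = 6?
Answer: 5184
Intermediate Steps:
P(S) = 3*S³ (P(S) = 3*(S*S²) = 3*S³)
W = -648 (W = -3*6³ = -3*216 = -1*648 = -648)
(L(-4)*2)*W = -4*2*(-648) = -8*(-648) = 5184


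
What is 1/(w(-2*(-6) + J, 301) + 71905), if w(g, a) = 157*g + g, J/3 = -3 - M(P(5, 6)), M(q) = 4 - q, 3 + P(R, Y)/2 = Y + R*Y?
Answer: 1/101767 ≈ 9.8264e-6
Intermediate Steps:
P(R, Y) = -6 + 2*Y + 2*R*Y (P(R, Y) = -6 + 2*(Y + R*Y) = -6 + (2*Y + 2*R*Y) = -6 + 2*Y + 2*R*Y)
J = 177 (J = 3*(-3 - (4 - (-6 + 2*6 + 2*5*6))) = 3*(-3 - (4 - (-6 + 12 + 60))) = 3*(-3 - (4 - 1*66)) = 3*(-3 - (4 - 66)) = 3*(-3 - 1*(-62)) = 3*(-3 + 62) = 3*59 = 177)
w(g, a) = 158*g
1/(w(-2*(-6) + J, 301) + 71905) = 1/(158*(-2*(-6) + 177) + 71905) = 1/(158*(12 + 177) + 71905) = 1/(158*189 + 71905) = 1/(29862 + 71905) = 1/101767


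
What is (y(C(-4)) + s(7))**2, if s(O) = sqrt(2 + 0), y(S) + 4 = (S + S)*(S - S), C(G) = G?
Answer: (4 - sqrt(2))**2 ≈ 6.6863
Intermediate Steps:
y(S) = -4 (y(S) = -4 + (S + S)*(S - S) = -4 + (2*S)*0 = -4 + 0 = -4)
s(O) = sqrt(2)
(y(C(-4)) + s(7))**2 = (-4 + sqrt(2))**2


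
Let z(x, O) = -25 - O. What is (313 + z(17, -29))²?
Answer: 100489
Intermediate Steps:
(313 + z(17, -29))² = (313 + (-25 - 1*(-29)))² = (313 + (-25 + 29))² = (313 + 4)² = 317² = 100489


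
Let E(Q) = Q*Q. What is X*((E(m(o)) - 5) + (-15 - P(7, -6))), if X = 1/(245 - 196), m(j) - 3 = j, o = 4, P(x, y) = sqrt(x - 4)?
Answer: 29/49 - sqrt(3)/49 ≈ 0.55649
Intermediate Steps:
P(x, y) = sqrt(-4 + x)
m(j) = 3 + j
E(Q) = Q**2
X = 1/49 ≈ 0.020408
X*((E(m(o)) - 5) + (-15 - P(7, -6))) = (((3 + 4)**2 - 5) + (-15 - sqrt(-4 + 7)))/49 = ((7**2 - 5) + (-15 - sqrt(3)))/49 = ((49 - 5) + (-15 - sqrt(3)))/49 = (44 + (-15 - sqrt(3)))/49 = (29 - sqrt(3))/49 = 29/49 - sqrt(3)/49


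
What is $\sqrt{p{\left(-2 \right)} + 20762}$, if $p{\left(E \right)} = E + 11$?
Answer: $\sqrt{20771} \approx 144.12$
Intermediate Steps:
$p{\left(E \right)} = 11 + E$
$\sqrt{p{\left(-2 \right)} + 20762} = \sqrt{\left(11 - 2\right) + 20762} = \sqrt{9 + 20762} = \sqrt{20771}$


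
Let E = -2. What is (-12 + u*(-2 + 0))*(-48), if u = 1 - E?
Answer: 864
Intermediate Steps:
u = 3 (u = 1 - 1*(-2) = 1 + 2 = 3)
(-12 + u*(-2 + 0))*(-48) = (-12 + 3*(-2 + 0))*(-48) = (-12 + 3*(-2))*(-48) = (-12 - 6)*(-48) = -18*(-48) = 864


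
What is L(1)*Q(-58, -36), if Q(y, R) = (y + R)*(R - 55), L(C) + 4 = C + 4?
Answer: 8554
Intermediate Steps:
L(C) = C (L(C) = -4 + (C + 4) = -4 + (4 + C) = C)
Q(y, R) = (-55 + R)*(R + y) (Q(y, R) = (R + y)*(-55 + R) = (-55 + R)*(R + y))
L(1)*Q(-58, -36) = 1*((-36)**2 - 55*(-36) - 55*(-58) - 36*(-58)) = 1*(1296 + 1980 + 3190 + 2088) = 1*8554 = 8554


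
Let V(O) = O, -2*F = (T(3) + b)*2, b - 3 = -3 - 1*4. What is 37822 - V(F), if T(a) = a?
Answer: 37821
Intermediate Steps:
b = -4 (b = 3 + (-3 - 1*4) = 3 + (-3 - 4) = 3 - 7 = -4)
F = 1 (F = -(3 - 4)*2/2 = -(-1)*2/2 = -½*(-2) = 1)
37822 - V(F) = 37822 - 1*1 = 37822 - 1 = 37821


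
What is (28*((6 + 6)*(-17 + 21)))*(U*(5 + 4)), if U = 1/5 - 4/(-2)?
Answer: 133056/5 ≈ 26611.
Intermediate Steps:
U = 11/5 (U = 1*(1/5) - 4*(-1/2) = 1/5 + 2 = 11/5 ≈ 2.2000)
(28*((6 + 6)*(-17 + 21)))*(U*(5 + 4)) = (28*((6 + 6)*(-17 + 21)))*(11*(5 + 4)/5) = (28*(12*4))*((11/5)*9) = (28*48)*(99/5) = 1344*(99/5) = 133056/5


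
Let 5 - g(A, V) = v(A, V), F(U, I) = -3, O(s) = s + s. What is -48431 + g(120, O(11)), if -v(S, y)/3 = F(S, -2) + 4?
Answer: -48423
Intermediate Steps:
O(s) = 2*s
v(S, y) = -3 (v(S, y) = -3*(-3 + 4) = -3*1 = -3)
g(A, V) = 8 (g(A, V) = 5 - 1*(-3) = 5 + 3 = 8)
-48431 + g(120, O(11)) = -48431 + 8 = -48423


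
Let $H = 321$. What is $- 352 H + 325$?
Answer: $-112667$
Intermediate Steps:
$- 352 H + 325 = \left(-352\right) 321 + 325 = -112992 + 325 = -112667$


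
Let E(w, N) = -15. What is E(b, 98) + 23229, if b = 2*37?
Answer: 23214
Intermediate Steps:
b = 74
E(b, 98) + 23229 = -15 + 23229 = 23214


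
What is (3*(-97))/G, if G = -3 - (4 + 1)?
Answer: 291/8 ≈ 36.375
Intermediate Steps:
G = -8 (G = -3 - 1*5 = -3 - 5 = -8)
(3*(-97))/G = (3*(-97))/(-8) = -1/8*(-291) = 291/8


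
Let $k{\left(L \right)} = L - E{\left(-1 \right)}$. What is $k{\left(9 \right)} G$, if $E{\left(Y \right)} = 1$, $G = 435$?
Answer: $3480$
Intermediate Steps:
$k{\left(L \right)} = -1 + L$ ($k{\left(L \right)} = L - 1 = -1 + L$)
$k{\left(9 \right)} G = \left(-1 + 9\right) 435 = 8 \cdot 435 = 3480$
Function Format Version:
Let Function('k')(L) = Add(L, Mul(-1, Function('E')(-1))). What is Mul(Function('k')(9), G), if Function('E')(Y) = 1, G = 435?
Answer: 3480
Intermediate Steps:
Function('k')(L) = Add(-1, L) (Function('k')(L) = Add(L, Mul(-1, 1)) = Add(L, -1) = Add(-1, L))
Mul(Function('k')(9), G) = Mul(Add(-1, 9), 435) = Mul(8, 435) = 3480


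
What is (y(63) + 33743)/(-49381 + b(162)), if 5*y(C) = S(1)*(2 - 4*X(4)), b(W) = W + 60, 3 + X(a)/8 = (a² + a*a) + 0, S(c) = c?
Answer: -167789/245795 ≈ -0.68264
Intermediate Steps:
X(a) = -24 + 16*a² (X(a) = -24 + 8*((a² + a*a) + 0) = -24 + 8*((a² + a²) + 0) = -24 + 8*(2*a² + 0) = -24 + 8*(2*a²) = -24 + 16*a²)
b(W) = 60 + W
y(C) = -926/5 (y(C) = (1*(2 - 4*(-24 + 16*4²)))/5 = (1*(2 - 4*(-24 + 16*16)))/5 = (1*(2 - 4*(-24 + 256)))/5 = (1*(2 - 4*232))/5 = (1*(2 - 928))/5 = (1*(-926))/5 = (⅕)*(-926) = -926/5)
(y(63) + 33743)/(-49381 + b(162)) = (-926/5 + 33743)/(-49381 + (60 + 162)) = 167789/(5*(-49381 + 222)) = (167789/5)/(-49159) = (167789/5)*(-1/49159) = -167789/245795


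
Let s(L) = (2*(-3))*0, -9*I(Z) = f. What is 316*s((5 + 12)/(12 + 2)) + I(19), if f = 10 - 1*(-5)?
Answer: -5/3 ≈ -1.6667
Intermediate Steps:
f = 15 (f = 10 + 5 = 15)
I(Z) = -5/3 (I(Z) = -1/9*15 = -5/3)
s(L) = 0 (s(L) = -6*0 = 0)
316*s((5 + 12)/(12 + 2)) + I(19) = 316*0 - 5/3 = 0 - 5/3 = -5/3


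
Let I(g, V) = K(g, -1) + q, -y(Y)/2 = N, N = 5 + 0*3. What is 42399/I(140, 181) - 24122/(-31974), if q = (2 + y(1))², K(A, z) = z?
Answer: 10771312/15987 ≈ 673.75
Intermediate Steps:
N = 5 (N = 5 + 0 = 5)
y(Y) = -10 (y(Y) = -2*5 = -10)
q = 64 (q = (2 - 10)² = (-8)² = 64)
I(g, V) = 63 (I(g, V) = -1 + 64 = 63)
42399/I(140, 181) - 24122/(-31974) = 42399/63 - 24122/(-31974) = 42399*(1/63) - 24122*(-1/31974) = 673 + 12061/15987 = 10771312/15987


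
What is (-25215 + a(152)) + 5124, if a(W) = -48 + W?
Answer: -19987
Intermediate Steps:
(-25215 + a(152)) + 5124 = (-25215 + (-48 + 152)) + 5124 = (-25215 + 104) + 5124 = -25111 + 5124 = -19987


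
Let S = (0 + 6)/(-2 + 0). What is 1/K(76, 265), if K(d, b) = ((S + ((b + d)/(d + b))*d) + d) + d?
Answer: 1/225 ≈ 0.0044444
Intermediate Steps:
S = -3 (S = 6/(-2) = 6*(-1/2) = -3)
K(d, b) = -3 + 3*d (K(d, b) = ((-3 + ((b + d)/(d + b))*d) + d) + d = ((-3 + ((b + d)/(b + d))*d) + d) + d = ((-3 + 1*d) + d) + d = ((-3 + d) + d) + d = (-3 + 2*d) + d = -3 + 3*d)
1/K(76, 265) = 1/(-3 + 3*76) = 1/(-3 + 228) = 1/225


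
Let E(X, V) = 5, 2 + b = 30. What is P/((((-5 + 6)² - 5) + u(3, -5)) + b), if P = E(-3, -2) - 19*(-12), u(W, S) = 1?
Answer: 233/25 ≈ 9.3200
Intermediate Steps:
b = 28 (b = -2 + 30 = 28)
P = 233 (P = 5 - 19*(-12) = 5 + 228 = 233)
P/((((-5 + 6)² - 5) + u(3, -5)) + b) = 233/((((-5 + 6)² - 5) + 1) + 28) = 233/(((1² - 5) + 1) + 28) = 233/(((1 - 5) + 1) + 28) = 233/((-4 + 1) + 28) = 233/(-3 + 28) = 233/25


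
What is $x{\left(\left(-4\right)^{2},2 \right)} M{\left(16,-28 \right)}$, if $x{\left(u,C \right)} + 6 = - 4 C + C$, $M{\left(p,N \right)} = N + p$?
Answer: $144$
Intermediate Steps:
$x{\left(u,C \right)} = -6 - 3 C$ ($x{\left(u,C \right)} = -6 + \left(- 4 C + C\right) = -6 - 3 C$)
$x{\left(\left(-4\right)^{2},2 \right)} M{\left(16,-28 \right)} = \left(-6 - 6\right) \left(-28 + 16\right) = \left(-6 - 6\right) \left(-12\right) = \left(-12\right) \left(-12\right) = 144$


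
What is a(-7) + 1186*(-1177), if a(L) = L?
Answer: -1395929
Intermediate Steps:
a(-7) + 1186*(-1177) = -7 + 1186*(-1177) = -7 - 1395922 = -1395929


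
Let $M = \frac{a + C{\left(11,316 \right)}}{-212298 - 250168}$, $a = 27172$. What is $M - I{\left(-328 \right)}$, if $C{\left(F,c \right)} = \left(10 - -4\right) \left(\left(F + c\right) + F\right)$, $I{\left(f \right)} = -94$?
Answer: $\frac{21719950}{231233} \approx 93.931$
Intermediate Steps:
$C{\left(F,c \right)} = 14 c + 28 F$ ($C{\left(F,c \right)} = \left(10 + 4\right) \left(c + 2 F\right) = 14 \left(c + 2 F\right) = 14 c + 28 F$)
$M = - \frac{15952}{231233}$ ($M = \frac{27172 + \left(14 \cdot 316 + 28 \cdot 11\right)}{-212298 - 250168} = \frac{27172 + \left(4424 + 308\right)}{-462466} = \left(27172 + 4732\right) \left(- \frac{1}{462466}\right) = 31904 \left(- \frac{1}{462466}\right) = - \frac{15952}{231233} \approx -0.068987$)
$M - I{\left(-328 \right)} = - \frac{15952}{231233} - -94 = - \frac{15952}{231233} + 94 = \frac{21719950}{231233}$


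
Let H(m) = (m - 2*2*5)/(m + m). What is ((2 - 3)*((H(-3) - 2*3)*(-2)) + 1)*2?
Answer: -20/3 ≈ -6.6667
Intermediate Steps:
H(m) = (-20 + m)/(2*m) (H(m) = (m - 4*5)/((2*m)) = (m - 20)*(1/(2*m)) = (-20 + m)*(1/(2*m)) = (-20 + m)/(2*m))
((2 - 3)*((H(-3) - 2*3)*(-2)) + 1)*2 = ((2 - 3)*(((½)*(-20 - 3)/(-3) - 2*3)*(-2)) + 1)*2 = (-((½)*(-⅓)*(-23) - 6)*(-2) + 1)*2 = (-(23/6 - 6)*(-2) + 1)*2 = (-(-13)*(-2)/6 + 1)*2 = (-1*13/3 + 1)*2 = (-13/3 + 1)*2 = -10/3*2 = -20/3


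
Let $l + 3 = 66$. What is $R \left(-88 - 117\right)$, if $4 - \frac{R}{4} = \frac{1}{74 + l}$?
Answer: $- \frac{448540}{137} \approx -3274.0$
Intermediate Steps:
$l = 63$ ($l = -3 + 66 = 63$)
$R = \frac{2188}{137}$ ($R = 16 - \frac{4}{74 + 63} = 16 - \frac{4}{137} = \frac{2188}{137} \approx 15.971$)
$R \left(-88 - 117\right) = \frac{2188 \left(-88 - 117\right)}{137} = \frac{2188}{137} \left(-205\right) = - \frac{448540}{137}$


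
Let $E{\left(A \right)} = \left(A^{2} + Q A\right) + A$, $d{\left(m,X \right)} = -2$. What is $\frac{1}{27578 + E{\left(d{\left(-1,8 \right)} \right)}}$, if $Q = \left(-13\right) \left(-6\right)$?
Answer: $\frac{1}{27424} \approx 3.6464 \cdot 10^{-5}$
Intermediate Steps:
$Q = 78$
$E{\left(A \right)} = A^{2} + 79 A$ ($E{\left(A \right)} = \left(A^{2} + 78 A\right) + A = A^{2} + 79 A$)
$\frac{1}{27578 + E{\left(d{\left(-1,8 \right)} \right)}} = \frac{1}{27578 - 2 \left(79 - 2\right)} = \frac{1}{27578 - 154} = \frac{1}{27424}$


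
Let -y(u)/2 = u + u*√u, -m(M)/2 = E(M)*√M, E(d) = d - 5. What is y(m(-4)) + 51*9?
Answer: 459 - 432*(-1)^(¾) - 72*I ≈ 764.47 - 377.47*I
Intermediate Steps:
E(d) = -5 + d
m(M) = -2*√M*(-5 + M) (m(M) = -2*(-5 + M)*√M = -2*√M*(-5 + M))
y(u) = -2*u - 2*u^(3/2) (y(u) = -2*(u + u*√u) = -2*(u + u^(3/2)) = -2*u - 2*u^(3/2))
y(m(-4)) + 51*9 = (-4*√(-4)*(5 - 1*(-4)) - 2*2*√2*(5 - 1*(-4))^(3/2)*(2*(-1)^(¾)*√2)) + 51*9 = (-4*2*I*(5 + 4) - 2*2*√2*(1 + I)³*(5 + 4)^(3/2)) + 459 = (-4*2*I*9 - 2*54*√2*(1 + I)³) + 459 = (-72*I - 2*216*I^(3/2)) + 459 = (-72*I - 432*I^(3/2)) + 459 = (-432*I^(3/2) - 72*I) + 459 = 459 - 432*I^(3/2) - 72*I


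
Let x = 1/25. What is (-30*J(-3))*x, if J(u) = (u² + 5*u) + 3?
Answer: 18/5 ≈ 3.6000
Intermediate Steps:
J(u) = 3 + u² + 5*u
x = 1/25 ≈ 0.040000
(-30*J(-3))*x = -30*(3 + (-3)² + 5*(-3))*(1/25) = -30*(3 + 9 - 15)*(1/25) = -30*(-3)*(1/25) = 90*(1/25) = 18/5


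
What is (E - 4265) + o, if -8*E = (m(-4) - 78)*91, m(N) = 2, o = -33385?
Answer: -73571/2 ≈ -36786.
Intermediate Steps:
E = 1729/2 (E = -(2 - 78)*91/8 = -(-19)*91/2 = -1/8*(-6916) = 1729/2 ≈ 864.50)
(E - 4265) + o = (1729/2 - 4265) - 33385 = -6801/2 - 33385 = -73571/2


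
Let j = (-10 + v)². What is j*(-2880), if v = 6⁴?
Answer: -4762932480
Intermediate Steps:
v = 1296
j = 1653796 (j = (-10 + 1296)² = 1286² = 1653796)
j*(-2880) = 1653796*(-2880) = -4762932480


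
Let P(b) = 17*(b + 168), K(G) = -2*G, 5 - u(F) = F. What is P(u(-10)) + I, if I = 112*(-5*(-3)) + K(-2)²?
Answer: 4807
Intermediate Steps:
u(F) = 5 - F
P(b) = 2856 + 17*b (P(b) = 17*(168 + b) = 2856 + 17*b)
I = 1696 (I = 112*(-5*(-3)) + (-2*(-2))² = 112*15 + 4² = 1680 + 16 = 1696)
P(u(-10)) + I = (2856 + 17*(5 - 1*(-10))) + 1696 = (2856 + 17*(5 + 10)) + 1696 = (2856 + 17*15) + 1696 = (2856 + 255) + 1696 = 3111 + 1696 = 4807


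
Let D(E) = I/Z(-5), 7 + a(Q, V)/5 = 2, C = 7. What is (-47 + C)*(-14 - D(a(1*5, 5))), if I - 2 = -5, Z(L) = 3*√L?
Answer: 560 + 8*I*√5 ≈ 560.0 + 17.889*I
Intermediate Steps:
I = -3 (I = 2 - 5 = -3)
a(Q, V) = -25 (a(Q, V) = -35 + 5*2 = -35 + 10 = -25)
D(E) = I*√5/5 (D(E) = -3*(-I*√5/15) = -(-1)*I*√5/5 = I*√5/5)
(-47 + C)*(-14 - D(a(1*5, 5))) = (-47 + 7)*(-14 - I*√5/5) = -40*(-14 - I*√5/5) = 560 + 8*I*√5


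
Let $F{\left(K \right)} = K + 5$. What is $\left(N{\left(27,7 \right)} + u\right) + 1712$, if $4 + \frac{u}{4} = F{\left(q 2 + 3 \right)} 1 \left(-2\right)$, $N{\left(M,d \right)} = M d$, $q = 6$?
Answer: $1725$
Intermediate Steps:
$F{\left(K \right)} = 5 + K$
$u = -176$ ($u = -16 + 4 \left(5 + \left(6 \cdot 2 + 3\right)\right) 1 \left(-2\right) = -16 + 4 \left(5 + \left(12 + 3\right)\right) 1 \left(-2\right) = -16 + 4 \left(5 + 15\right) 1 \left(-2\right) = -16 + 4 \cdot 20 \cdot 1 \left(-2\right) = -16 + 4 \cdot 20 \left(-2\right) = -16 + 4 \left(-40\right) = -16 - 160 = -176$)
$\left(N{\left(27,7 \right)} + u\right) + 1712 = \left(27 \cdot 7 - 176\right) + 1712 = \left(189 - 176\right) + 1712 = 13 + 1712 = 1725$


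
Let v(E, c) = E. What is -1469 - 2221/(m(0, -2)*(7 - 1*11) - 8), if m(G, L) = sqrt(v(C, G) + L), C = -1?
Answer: (-5876*sqrt(3) + 9531*I)/(4*(sqrt(3) - 2*I)) ≈ -1310.4 - 137.39*I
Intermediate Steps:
m(G, L) = sqrt(-1 + L)
-1469 - 2221/(m(0, -2)*(7 - 1*11) - 8) = -1469 - 2221/(sqrt(-1 - 2)*(7 - 1*11) - 8) = -1469 - 2221/(sqrt(-3)*(7 - 11) - 8) = -1469 - 2221/((I*sqrt(3))*(-4) - 8) = -1469 - 2221/(-4*I*sqrt(3) - 8) = -1469 - 2221/(-8 - 4*I*sqrt(3))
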